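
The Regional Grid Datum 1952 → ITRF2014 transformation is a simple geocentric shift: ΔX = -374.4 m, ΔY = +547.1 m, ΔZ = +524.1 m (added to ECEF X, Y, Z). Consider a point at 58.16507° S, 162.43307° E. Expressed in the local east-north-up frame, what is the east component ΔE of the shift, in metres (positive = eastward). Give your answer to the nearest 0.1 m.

ΔE = -408.6 m

The local east axis at (φ, λ) is (−sin λ, cos λ, 0), so ΔE = −sin(162.43307°)·(-374.4) + cos(162.43307°)·547.1 = -408.58 m.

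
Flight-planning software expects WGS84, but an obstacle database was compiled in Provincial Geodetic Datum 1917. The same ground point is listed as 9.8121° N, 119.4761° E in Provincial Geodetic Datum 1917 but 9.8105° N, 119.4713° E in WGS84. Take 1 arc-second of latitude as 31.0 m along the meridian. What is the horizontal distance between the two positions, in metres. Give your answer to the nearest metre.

557 m

Δφ = 9.8105° − 9.8121° = -0.0016°; Δλ = 119.4713° − 119.4761° = -0.0048°.
1° of latitude = 3600 × 31.00 = 111600 m.
ΔN = Δφ × 111600 = -178.6 m; ΔE = Δλ × 111600 × cos(9.8121°) = -0.0048 × 111600 × 0.985372 = -527.8 m.
Distance = √(ΔE² + ΔN²) = √((-527.8)² + (-178.6)²) = 557.2 m.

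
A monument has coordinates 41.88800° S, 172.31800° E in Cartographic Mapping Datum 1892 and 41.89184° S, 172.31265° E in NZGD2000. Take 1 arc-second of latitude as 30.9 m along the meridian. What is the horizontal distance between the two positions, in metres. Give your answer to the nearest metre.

Δφ = -41.89184° − -41.88800° = -0.00384°; Δλ = 172.31265° − 172.31800° = -0.00535°.
1° of latitude = 3600 × 30.90 = 111240 m.
ΔN = Δφ × 111240 = -427.2 m; ΔE = Δλ × 111240 × cos(-41.88800°) = -0.00535 × 111240 × 0.744451 = -443.0 m.
Distance = √(ΔE² + ΔN²) = √((-443.0)² + (-427.2)²) = 615.4 m.

615 m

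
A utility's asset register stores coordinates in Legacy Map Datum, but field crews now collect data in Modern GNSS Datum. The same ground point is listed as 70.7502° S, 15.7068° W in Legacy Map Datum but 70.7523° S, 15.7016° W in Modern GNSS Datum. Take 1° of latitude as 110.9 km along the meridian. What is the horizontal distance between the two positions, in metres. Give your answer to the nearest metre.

301 m

Δφ = -70.7523° − -70.7502° = -0.0021°; Δλ = -15.7016° − -15.7068° = +0.0052°.
ΔN = Δφ × 110900 = -232.9 m; ΔE = Δλ × 110900 × cos(-70.7502°) = +0.0052 × 110900 × 0.329687 = 190.1 m.
Distance = √(ΔE² + ΔN²) = √(190.1² + (-232.9)²) = 300.6 m.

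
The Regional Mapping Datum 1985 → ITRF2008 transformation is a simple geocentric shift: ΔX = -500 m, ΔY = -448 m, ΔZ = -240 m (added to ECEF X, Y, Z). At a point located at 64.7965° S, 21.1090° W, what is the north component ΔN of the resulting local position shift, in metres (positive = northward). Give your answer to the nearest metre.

The local north axis is (−sin φ cos λ, −sin φ sin λ, cos φ), giving ΔN = -422.043 + 145.984 − 102.200 = -378.26 m.

ΔN = -378 m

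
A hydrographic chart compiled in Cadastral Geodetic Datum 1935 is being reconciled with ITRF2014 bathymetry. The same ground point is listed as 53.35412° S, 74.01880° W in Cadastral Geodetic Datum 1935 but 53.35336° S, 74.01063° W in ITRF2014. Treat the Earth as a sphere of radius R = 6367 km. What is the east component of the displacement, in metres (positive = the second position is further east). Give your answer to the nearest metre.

Δφ = -53.35336° − -53.35412° = +0.00076°; Δλ = -74.01063° − -74.01880° = +0.00817°.
1° along a meridian = πR/180 = 111125 m.
ΔN = Δφ × 111125 = 84.5 m; ΔE = Δλ × 111125 × cos(-53.35412°) = +0.00817 × 111125 × 0.596868 = 541.9 m.

ΔE = 542 m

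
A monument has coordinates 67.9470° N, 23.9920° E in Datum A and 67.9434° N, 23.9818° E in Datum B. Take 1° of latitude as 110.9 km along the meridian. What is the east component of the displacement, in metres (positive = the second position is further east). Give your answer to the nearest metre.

Δφ = 67.9434° − 67.9470° = -0.0036°; Δλ = 23.9818° − 23.9920° = -0.0102°.
ΔN = Δφ × 110900 = -399.2 m; ΔE = Δλ × 110900 × cos(67.9470°) = -0.0102 × 110900 × 0.375464 = -424.7 m.

ΔE = -425 m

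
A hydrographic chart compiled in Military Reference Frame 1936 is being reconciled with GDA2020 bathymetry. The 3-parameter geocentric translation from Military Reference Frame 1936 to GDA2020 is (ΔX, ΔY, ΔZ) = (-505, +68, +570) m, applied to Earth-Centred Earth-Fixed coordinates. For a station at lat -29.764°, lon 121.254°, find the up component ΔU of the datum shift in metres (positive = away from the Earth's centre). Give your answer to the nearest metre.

ΔU = -5 m

At φ = -29.764°, λ = 121.254°: sin φ = -0.496429, cos φ = 0.868078, sin λ = 0.854876, cos λ = -0.518833.
ΔU = cos φ cos λ·ΔX + cos φ sin λ·ΔY + sin φ·ΔZ = (0.868078)(-0.518833)(-505) + (0.868078)(0.854876)(68) + (-0.496429)(570) = -5.06 m.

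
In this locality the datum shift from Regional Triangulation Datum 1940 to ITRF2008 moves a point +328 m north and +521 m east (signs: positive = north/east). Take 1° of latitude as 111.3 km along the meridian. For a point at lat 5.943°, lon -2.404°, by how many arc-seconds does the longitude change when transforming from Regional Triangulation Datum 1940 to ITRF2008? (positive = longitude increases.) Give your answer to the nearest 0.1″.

At latitude 5.943°, cos φ = 0.994625.
1° of longitude at this latitude = 111.3 × cos φ = 110.70 km, so Δλ = 521.0 / 110701.8 = 0.0047063° = 16.943″.

Δλ = 16.9″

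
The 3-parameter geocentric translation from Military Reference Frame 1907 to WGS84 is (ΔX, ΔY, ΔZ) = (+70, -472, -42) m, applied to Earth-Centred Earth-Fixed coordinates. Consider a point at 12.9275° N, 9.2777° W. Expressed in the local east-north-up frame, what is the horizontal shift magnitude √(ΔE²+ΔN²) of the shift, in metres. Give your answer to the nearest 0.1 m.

460.4 m

The local east axis at (φ, λ) is (−sin λ, cos λ, 0), so ΔE = −sin(-9.2777°)·70 + cos(-9.2777°)·(-472) = -454.54 m.
The local north axis is (−sin φ cos λ, −sin φ sin λ, cos φ), giving ΔN = -15.455 − 17.024 − 40.935 = -73.41 m.
Horizontal magnitude = √(ΔE² + ΔN²) = √((-454.54)² + (-73.41)²) = 460.43 m.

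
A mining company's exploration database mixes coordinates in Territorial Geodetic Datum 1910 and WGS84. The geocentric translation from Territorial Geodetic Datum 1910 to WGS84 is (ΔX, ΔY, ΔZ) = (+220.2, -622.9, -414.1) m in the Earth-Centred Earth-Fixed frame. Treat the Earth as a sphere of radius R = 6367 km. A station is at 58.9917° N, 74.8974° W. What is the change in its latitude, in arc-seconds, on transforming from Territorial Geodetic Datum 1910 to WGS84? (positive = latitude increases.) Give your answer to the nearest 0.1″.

Δφ = -25.2″

sin φ = 0.857093, cos φ = 0.515162, sin λ = -0.965461, cos λ = 0.260548.
North component: ΔN = −sin φ cos λ·ΔX − sin φ sin λ·ΔY + cos φ·ΔZ = −(0.857093)(0.260548)(220.2) − (0.857093)(-0.965461)(-622.9) + (0.515162)(-414.1) = -777.95 m.
1° of latitude spans πR/180 = 111125 m, so Δφ = -777.95 / 111125 × 3600 = -25.202″.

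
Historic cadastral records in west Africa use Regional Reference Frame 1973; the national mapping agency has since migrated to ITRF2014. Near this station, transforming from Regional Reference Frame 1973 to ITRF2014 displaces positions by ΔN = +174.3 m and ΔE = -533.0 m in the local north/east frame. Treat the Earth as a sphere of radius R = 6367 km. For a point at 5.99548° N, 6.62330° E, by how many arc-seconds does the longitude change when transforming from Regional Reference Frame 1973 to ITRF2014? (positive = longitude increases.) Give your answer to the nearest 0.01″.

Δλ = -17.36″

At latitude 5.99548°, cos φ = 0.994530.
One radian of longitude at latitude φ spans R cos φ, so Δλ = ΔE / (R cos φ) = -533.0 / (6367000 × 0.994530) = -8.4173e-05 rad = -17.362″.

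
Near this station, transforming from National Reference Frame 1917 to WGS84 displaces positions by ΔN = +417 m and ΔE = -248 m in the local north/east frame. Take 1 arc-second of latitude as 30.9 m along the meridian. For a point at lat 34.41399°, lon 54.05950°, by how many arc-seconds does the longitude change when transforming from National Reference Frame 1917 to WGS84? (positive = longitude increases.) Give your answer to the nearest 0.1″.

At latitude 34.41399°, cos φ = 0.824976.
1″ of longitude at this latitude = 30.90 × cos φ = 25.4917 m, so Δλ = -248.0 / 25.4917 = -9.729″.

Δλ = -9.7″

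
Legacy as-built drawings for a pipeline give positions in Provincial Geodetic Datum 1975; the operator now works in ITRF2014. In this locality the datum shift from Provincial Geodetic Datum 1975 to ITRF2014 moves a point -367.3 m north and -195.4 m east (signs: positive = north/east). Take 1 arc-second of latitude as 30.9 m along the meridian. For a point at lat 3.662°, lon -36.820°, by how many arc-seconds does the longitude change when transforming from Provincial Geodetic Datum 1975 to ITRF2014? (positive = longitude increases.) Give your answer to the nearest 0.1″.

At latitude 3.662°, cos φ = 0.997958.
1″ of longitude at this latitude = 30.90 × cos φ = 30.8369 m, so Δλ = -195.4 / 30.8369 = -6.337″.

Δλ = -6.3″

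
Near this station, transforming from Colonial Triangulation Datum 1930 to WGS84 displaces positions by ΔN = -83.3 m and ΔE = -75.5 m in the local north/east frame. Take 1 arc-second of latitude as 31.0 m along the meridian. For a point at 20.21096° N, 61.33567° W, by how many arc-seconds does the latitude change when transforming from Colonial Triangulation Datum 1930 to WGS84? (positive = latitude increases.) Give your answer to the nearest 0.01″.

Δφ = -2.69″

1″ of latitude = 31.00 m, so Δφ = -83.3 / 31.00 = -2.687″.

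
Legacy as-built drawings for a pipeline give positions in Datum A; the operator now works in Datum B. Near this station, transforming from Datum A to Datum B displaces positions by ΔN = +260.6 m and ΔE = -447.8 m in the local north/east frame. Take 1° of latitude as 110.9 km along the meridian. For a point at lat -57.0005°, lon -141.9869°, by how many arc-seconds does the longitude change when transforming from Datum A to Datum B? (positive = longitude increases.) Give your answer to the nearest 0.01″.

Δλ = -26.69″

At latitude -57.0005°, cos φ = 0.544632.
1° of longitude at this latitude = 110.9 × cos φ = 60.40 km, so Δλ = -447.8 / 60399.7 = -0.0074139° = -26.690″.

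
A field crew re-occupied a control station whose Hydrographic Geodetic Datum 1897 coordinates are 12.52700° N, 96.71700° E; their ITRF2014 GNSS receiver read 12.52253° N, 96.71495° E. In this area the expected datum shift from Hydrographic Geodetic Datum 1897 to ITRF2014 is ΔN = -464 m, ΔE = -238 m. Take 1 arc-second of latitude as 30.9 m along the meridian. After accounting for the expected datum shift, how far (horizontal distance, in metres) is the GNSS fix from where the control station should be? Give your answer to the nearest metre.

Observed coordinate differences: Δφ = -0.00447°, Δλ = -0.00205°.
Converting to metres (1° lat = 111240 m, cos φ = 0.976194): observed ΔN = -497.2 m, observed ΔE = -222.6 m.
Subtracting the expected shift leaves a residual of -497.2 − (-464) = -33.2 m north and -222.6 − (-238) = 15.4 m east.
Residual distance = √((-33.2)² + 15.4²) = 36.6 m.

37 m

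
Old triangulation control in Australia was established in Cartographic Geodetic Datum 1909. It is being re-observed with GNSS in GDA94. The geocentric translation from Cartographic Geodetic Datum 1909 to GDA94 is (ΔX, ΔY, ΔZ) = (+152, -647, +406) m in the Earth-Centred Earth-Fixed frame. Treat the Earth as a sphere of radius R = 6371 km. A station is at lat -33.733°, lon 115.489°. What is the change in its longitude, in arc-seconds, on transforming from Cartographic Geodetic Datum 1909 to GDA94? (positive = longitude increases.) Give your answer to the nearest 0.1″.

Δλ = 5.5″

sin φ = -0.555324, cos φ = 0.831634, sin λ = 0.902668, cos λ = -0.430338.
East component: ΔE = −sin λ·ΔX + cos λ·ΔY = −(0.902668)(152) + (-0.430338)(-647) = 141.22 m.
1° of latitude spans πR/180 = 111195 m; at latitude φ, 1° of longitude spans that × cos φ = 92473.5 m, so Δλ = 141.22 / 92473.5 × 3600 = 5.498″.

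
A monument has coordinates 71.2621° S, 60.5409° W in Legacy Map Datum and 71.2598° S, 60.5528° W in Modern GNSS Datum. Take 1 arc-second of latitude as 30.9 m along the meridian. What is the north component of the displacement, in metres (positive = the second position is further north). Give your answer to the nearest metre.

Δφ = -71.2598° − -71.2621° = +0.0023°; Δλ = -60.5528° − -60.5409° = -0.0119°.
1° of latitude = 3600 × 30.90 = 111240 m.
ΔN = Δφ × 111240 = 255.9 m; ΔE = Δλ × 111240 × cos(-71.2621°) = -0.0119 × 111240 × 0.321239 = -425.2 m.

ΔN = 256 m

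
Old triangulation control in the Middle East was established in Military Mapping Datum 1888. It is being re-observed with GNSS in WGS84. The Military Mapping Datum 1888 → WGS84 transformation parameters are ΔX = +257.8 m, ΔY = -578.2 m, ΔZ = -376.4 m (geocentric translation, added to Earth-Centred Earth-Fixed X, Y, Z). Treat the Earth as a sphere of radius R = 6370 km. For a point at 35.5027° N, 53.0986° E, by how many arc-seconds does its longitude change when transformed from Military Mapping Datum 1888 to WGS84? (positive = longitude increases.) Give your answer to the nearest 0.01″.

Δλ = -22.01″

sin φ = 0.580741, cos φ = 0.814088, sin λ = 0.799670, cos λ = 0.600440.
East component: ΔE = −sin λ·ΔX + cos λ·ΔY = −(0.799670)(257.8) + (0.600440)(-578.2) = -553.33 m.
1° of latitude spans πR/180 = 111177 m; at latitude φ, 1° of longitude spans that × cos φ = 90508.3 m, so Δλ = -553.33 / 90508.3 × 3600 = -22.009″.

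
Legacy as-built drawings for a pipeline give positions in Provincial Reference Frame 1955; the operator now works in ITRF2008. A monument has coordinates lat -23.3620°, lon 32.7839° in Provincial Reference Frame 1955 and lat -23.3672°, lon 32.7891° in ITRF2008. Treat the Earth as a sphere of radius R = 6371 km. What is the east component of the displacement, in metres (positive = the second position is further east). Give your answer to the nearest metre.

ΔE = 531 m

Δφ = -23.3672° − -23.3620° = -0.0052°; Δλ = 32.7891° − 32.7839° = +0.0052°.
1° along a meridian = πR/180 = 111195 m.
ΔN = Δφ × 111195 = -578.2 m; ΔE = Δλ × 111195 × cos(-23.3620°) = +0.0052 × 111195 × 0.918018 = 530.8 m.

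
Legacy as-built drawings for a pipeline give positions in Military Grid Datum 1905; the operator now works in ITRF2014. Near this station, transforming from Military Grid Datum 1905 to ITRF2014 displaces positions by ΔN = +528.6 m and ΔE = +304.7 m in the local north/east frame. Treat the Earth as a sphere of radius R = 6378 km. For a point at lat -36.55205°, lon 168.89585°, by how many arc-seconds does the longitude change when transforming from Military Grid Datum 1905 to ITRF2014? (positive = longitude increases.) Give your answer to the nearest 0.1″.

At latitude -36.55205°, cos φ = 0.803316.
One radian of longitude at latitude φ spans R cos φ, so Δλ = ΔE / (R cos φ) = 304.7 / (6378000 × 0.803316) = 5.9470e-05 rad = 12.267″.

Δλ = 12.3″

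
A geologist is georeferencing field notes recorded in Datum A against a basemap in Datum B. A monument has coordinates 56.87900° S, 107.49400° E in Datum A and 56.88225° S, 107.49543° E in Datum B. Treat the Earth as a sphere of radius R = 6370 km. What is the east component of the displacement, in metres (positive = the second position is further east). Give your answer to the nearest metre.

ΔE = 87 m

Δφ = -56.88225° − -56.87900° = -0.00325°; Δλ = 107.49543° − 107.49400° = +0.00143°.
1° along a meridian = πR/180 = 111177 m.
ΔN = Δφ × 111177 = -361.3 m; ΔE = Δλ × 111177 × cos(-56.87900°) = +0.00143 × 111177 × 0.546409 = 86.9 m.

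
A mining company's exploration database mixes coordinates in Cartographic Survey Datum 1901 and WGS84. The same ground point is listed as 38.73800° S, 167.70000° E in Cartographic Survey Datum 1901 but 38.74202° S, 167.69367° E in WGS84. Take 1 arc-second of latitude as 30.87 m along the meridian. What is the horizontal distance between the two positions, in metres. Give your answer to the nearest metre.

Δφ = -38.74202° − -38.73800° = -0.00402°; Δλ = 167.69367° − 167.70000° = -0.00633°.
1° of latitude = 3600 × 30.87 = 111132 m.
ΔN = Δφ × 111132 = -446.8 m; ΔE = Δλ × 111132 × cos(-38.73800°) = -0.00633 × 111132 × 0.780016 = -548.7 m.
Distance = √(ΔE² + ΔN²) = √((-548.7)² + (-446.8)²) = 707.6 m.

708 m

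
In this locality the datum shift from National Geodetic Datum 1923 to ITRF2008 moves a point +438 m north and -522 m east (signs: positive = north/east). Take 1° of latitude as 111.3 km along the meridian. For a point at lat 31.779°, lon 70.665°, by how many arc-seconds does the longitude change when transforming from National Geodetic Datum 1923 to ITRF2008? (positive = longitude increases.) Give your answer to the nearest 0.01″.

At latitude 31.779°, cos φ = 0.850086.
1° of longitude at this latitude = 111.3 × cos φ = 94.61 km, so Δλ = -522.0 / 94614.5 = -0.0055171° = -19.862″.

Δλ = -19.86″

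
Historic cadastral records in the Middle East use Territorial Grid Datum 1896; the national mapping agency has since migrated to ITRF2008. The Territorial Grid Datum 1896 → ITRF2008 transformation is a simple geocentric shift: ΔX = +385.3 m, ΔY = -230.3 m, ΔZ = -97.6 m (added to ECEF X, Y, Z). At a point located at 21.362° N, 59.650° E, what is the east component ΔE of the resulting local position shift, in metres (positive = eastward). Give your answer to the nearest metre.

ΔE = -449 m

The local east axis at (φ, λ) is (−sin λ, cos λ, 0), so ΔE = −sin(59.650°)·385.3 + cos(59.650°)·(-230.3) = -448.86 m.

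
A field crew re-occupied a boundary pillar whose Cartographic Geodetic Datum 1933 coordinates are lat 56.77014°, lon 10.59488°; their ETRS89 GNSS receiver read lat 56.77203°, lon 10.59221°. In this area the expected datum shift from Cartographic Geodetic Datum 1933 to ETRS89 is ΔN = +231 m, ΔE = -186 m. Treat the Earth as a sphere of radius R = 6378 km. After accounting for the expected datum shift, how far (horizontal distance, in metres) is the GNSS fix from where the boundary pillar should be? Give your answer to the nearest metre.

Observed coordinate differences: Δφ = +0.00189°, Δλ = -0.00267°.
Converting to metres (1° lat = 111317 m, cos φ = 0.547999): observed ΔN = 210.4 m, observed ΔE = -162.9 m.
Subtracting the expected shift leaves a residual of 210.4 − (231) = -20.6 m north and -162.9 − (-186) = 23.1 m east.
Residual distance = √((-20.6)² + 23.1²) = 31.0 m.

31 m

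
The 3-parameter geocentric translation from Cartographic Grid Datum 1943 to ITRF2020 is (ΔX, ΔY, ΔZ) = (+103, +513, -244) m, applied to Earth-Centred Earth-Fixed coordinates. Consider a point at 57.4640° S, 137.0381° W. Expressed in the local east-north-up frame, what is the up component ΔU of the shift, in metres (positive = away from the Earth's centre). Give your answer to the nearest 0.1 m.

ΔU = -22.9 m

At φ = -57.4640°, λ = -137.0381°: sin φ = -0.843054, cos φ = 0.537829, sin λ = -0.681512, cos λ = -0.731807.
ΔU = cos φ cos λ·ΔX + cos φ sin λ·ΔY + sin φ·ΔZ = (0.537829)(-0.731807)(103) + (0.537829)(-0.681512)(513) + (-0.843054)(-244) = -22.87 m.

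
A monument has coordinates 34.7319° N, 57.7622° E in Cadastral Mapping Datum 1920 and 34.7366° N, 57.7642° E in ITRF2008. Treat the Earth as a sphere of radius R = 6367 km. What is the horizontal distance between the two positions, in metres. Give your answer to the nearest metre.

553 m

Δφ = 34.7366° − 34.7319° = +0.0047°; Δλ = 57.7642° − 57.7622° = +0.0020°.
1° along a meridian = πR/180 = 111125 m.
ΔN = Δφ × 111125 = 522.3 m; ΔE = Δλ × 111125 × cos(34.7319°) = +0.0020 × 111125 × 0.821827 = 182.7 m.
Distance = √(ΔE² + ΔN²) = √(182.7² + 522.3²) = 553.3 m.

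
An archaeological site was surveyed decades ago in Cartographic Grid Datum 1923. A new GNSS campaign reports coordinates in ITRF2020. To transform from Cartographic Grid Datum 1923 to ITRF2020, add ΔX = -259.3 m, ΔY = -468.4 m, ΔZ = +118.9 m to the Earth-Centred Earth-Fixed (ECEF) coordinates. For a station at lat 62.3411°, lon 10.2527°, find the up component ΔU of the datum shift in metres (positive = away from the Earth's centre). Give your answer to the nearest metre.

ΔU = -52 m

The local up (radial) axis is (cos φ cos λ, cos φ sin λ, sin φ), giving ΔU = -118.447 − 38.701 + 105.313 = -51.84 m.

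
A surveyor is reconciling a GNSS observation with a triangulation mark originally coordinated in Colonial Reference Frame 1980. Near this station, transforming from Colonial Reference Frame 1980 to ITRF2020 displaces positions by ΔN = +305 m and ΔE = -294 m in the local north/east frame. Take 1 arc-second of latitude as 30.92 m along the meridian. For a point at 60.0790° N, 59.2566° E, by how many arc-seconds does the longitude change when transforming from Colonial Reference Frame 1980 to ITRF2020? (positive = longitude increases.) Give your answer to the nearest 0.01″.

At latitude 60.0790°, cos φ = 0.498805.
1″ of longitude at this latitude = 30.92 × cos φ = 15.4231 m, so Δλ = -294.0 / 15.4231 = -19.062″.

Δλ = -19.06″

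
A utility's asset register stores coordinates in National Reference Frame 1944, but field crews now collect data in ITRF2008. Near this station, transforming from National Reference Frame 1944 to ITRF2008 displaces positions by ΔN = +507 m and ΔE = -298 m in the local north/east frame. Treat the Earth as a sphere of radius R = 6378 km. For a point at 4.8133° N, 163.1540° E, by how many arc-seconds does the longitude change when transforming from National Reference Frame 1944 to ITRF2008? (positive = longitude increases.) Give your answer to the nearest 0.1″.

Δλ = -9.7″

At latitude 4.8133°, cos φ = 0.996473.
One radian of longitude at latitude φ spans R cos φ, so Δλ = ΔE / (R cos φ) = -298.0 / (6378000 × 0.996473) = -4.6888e-05 rad = -9.671″.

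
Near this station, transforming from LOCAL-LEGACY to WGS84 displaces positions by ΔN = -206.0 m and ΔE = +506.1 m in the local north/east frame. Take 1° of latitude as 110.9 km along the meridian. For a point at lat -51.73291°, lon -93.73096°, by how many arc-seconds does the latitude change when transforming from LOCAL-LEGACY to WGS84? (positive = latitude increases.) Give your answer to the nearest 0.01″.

1° of latitude = 110.9 km, so Δφ = -206.0 / 110900 = -0.0018575° = -6.687″.

Δφ = -6.69″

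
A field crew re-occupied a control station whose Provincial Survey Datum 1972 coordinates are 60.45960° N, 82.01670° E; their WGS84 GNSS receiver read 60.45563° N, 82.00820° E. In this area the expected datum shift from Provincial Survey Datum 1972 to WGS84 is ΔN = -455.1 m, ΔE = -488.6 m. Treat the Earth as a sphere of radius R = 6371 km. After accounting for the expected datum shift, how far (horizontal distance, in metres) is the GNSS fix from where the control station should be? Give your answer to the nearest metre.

26 m

Observed coordinate differences: Δφ = -0.00397°, Δλ = -0.00850°.
Converting to metres (1° lat = 111195 m, cos φ = 0.493037): observed ΔN = -441.4 m, observed ΔE = -466.0 m.
Subtracting the expected shift leaves a residual of -441.4 − (-455.1) = 13.7 m north and -466.0 − (-488.6) = 22.6 m east.
Residual distance = √(13.7² + 22.6²) = 26.4 m.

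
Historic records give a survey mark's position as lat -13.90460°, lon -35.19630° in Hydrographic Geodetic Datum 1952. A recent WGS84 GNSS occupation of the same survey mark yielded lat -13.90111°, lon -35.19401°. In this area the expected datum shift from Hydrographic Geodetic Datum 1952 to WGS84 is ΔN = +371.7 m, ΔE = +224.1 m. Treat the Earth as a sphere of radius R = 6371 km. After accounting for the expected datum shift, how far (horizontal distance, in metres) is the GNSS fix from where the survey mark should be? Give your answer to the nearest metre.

Observed coordinate differences: Δφ = +0.00349°, Δλ = +0.00229°.
Converting to metres (1° lat = 111195 m, cos φ = 0.970697): observed ΔN = 388.1 m, observed ΔE = 247.2 m.
Subtracting the expected shift leaves a residual of 388.1 − (371.7) = 16.4 m north and 247.2 − (224.1) = 23.1 m east.
Residual distance = √(16.4² + 23.1²) = 28.3 m.

28 m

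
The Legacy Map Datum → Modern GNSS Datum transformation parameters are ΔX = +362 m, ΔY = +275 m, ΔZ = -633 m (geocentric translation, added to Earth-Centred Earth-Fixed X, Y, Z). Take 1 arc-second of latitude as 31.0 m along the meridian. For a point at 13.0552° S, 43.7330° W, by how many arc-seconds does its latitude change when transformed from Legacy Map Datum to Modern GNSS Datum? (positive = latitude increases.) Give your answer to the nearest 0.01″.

sin φ = -0.225890, cos φ = 0.974153, sin λ = -0.691299, cos λ = 0.722569.
North component: ΔN = −sin φ cos λ·ΔX − sin φ sin λ·ΔY + cos φ·ΔZ = −(-0.225890)(0.722569)(362) − (-0.225890)(-0.691299)(275) + (0.974153)(-633) = -600.50 m.
1° of latitude spans 3600 × 31.00 = 111600 m, so Δφ = -600.50 / 111600 × 3600 = -19.371″.

Δφ = -19.37″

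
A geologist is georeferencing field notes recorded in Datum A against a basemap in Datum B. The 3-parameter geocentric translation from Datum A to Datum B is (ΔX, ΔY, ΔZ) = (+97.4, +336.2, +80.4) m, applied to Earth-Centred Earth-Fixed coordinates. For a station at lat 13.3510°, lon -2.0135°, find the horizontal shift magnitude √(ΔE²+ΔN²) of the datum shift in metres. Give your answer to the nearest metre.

At φ = 13.3510°, λ = -2.0135°: sin φ = 0.230916, cos φ = 0.972974, sin λ = -0.035135, cos λ = 0.999383.
ΔE = −sin λ·ΔX + cos λ·ΔY = −(-0.035135)·(97.4) + (0.999383)·(336.2) = 339.41 m.
ΔN = −sin φ cos λ·ΔX − sin φ sin λ·ΔY + cos φ·ΔZ = −(0.230916)(0.999383)(97.4) − (0.230916)(-0.035135)(336.2) + (0.972974)(80.4) = 58.48 m.
Horizontal magnitude = √(ΔE² + ΔN²) = √(339.41² + 58.48²) = 344.42 m.

344 m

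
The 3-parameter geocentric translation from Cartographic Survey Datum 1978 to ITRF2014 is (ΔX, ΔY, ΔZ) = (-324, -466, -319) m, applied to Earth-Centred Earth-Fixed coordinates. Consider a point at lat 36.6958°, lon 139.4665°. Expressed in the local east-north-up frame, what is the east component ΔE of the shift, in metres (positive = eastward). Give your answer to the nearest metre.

At φ = 36.6958°, λ = 139.4665°: sin φ = 0.597566, cos φ = 0.801819, sin λ = 0.649893, cos λ = -0.760026.
ΔE = −sin λ·ΔX + cos λ·ΔY = −(0.649893)·(-324) + (-0.760026)·(-466) = 564.74 m.

ΔE = 565 m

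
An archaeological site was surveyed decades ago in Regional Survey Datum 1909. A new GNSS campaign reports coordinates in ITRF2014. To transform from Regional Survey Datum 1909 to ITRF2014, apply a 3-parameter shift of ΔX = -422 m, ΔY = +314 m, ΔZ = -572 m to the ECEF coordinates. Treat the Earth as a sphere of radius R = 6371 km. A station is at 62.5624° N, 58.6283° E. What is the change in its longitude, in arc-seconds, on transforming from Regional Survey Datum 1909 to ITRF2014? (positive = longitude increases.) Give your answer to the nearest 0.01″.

Δλ = 36.80″

sin φ = 0.887513, cos φ = 0.460782, sin λ = 0.853808, cos λ = 0.520588.
East component: ΔE = −sin λ·ΔX + cos λ·ΔY = −(0.853808)(-422) + (0.520588)(314) = 523.77 m.
1° of latitude spans πR/180 = 111195 m; at latitude φ, 1° of longitude spans that × cos φ = 51236.7 m, so Δλ = 523.77 / 51236.7 × 3600 = 36.801″.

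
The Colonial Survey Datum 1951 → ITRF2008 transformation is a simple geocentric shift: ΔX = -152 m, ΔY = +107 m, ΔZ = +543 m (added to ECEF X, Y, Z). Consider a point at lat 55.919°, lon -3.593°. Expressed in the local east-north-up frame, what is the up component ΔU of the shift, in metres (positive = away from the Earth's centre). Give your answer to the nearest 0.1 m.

The local up (radial) axis is (cos φ cos λ, cos φ sin λ, sin φ), giving ΔU = -85.008 − 3.758 + 449.738 = 360.97 m.

ΔU = 361.0 m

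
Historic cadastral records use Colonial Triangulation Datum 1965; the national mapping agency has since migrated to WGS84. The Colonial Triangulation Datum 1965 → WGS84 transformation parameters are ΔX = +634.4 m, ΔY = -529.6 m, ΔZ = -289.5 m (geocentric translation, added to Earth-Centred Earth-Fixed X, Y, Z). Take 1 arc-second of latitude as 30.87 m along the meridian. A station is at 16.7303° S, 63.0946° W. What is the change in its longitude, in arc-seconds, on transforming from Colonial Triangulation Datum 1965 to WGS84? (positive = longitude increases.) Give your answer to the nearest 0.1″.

Δλ = 11.0″

sin φ = -0.287867, cos φ = 0.957670, sin λ = -0.891755, cos λ = 0.452519.
East component: ΔE = −sin λ·ΔX + cos λ·ΔY = −(-0.891755)(634.4) + (0.452519)(-529.6) = 326.08 m.
1° of latitude spans 3600 × 30.87 = 111132 m; at latitude φ, 1° of longitude spans that × cos φ = 106427.8 m, so Δλ = 326.08 / 106427.8 × 3600 = 11.030″.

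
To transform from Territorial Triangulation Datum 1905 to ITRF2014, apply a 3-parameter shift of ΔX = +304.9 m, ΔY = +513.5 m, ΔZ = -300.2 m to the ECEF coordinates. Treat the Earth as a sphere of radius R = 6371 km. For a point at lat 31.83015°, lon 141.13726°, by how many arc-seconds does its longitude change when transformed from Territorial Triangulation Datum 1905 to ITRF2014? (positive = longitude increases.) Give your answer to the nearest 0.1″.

Δλ = -22.5″

sin φ = 0.527403, cos φ = 0.849615, sin λ = 0.627457, cos λ = -0.778651.
East component: ΔE = −sin λ·ΔX + cos λ·ΔY = −(0.627457)(304.9) + (-0.778651)(513.5) = -591.15 m.
1° of latitude spans πR/180 = 111195 m; at latitude φ, 1° of longitude spans that × cos φ = 94472.9 m, so Δλ = -591.15 / 94472.9 × 3600 = -22.526″.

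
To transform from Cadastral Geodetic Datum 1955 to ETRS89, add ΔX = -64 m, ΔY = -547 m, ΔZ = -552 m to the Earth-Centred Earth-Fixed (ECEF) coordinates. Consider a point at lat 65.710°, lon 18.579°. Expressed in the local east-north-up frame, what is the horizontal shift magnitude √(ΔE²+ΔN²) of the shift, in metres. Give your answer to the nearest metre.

498 m

The local east axis at (φ, λ) is (−sin λ, cos λ, 0), so ΔE = −sin(18.579°)·(-64) + cos(18.579°)·(-547) = -498.10 m.
The local north axis is (−sin φ cos λ, −sin φ sin λ, cos φ), giving ΔN = 55.294 + 158.853 − 227.068 = -12.92 m.
Horizontal magnitude = √(ΔE² + ΔN²) = √((-498.10)² + (-12.92)²) = 498.27 m.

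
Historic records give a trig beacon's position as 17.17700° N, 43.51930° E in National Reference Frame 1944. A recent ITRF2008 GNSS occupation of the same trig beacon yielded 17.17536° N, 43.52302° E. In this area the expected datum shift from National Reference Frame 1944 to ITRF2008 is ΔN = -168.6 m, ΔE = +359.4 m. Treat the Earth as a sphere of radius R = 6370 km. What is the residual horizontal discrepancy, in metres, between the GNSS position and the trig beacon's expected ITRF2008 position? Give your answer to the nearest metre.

Observed coordinate differences: Δφ = -0.00164°, Δλ = +0.00372°.
Converting to metres (1° lat = 111177 m, cos φ = 0.955397): observed ΔN = -182.3 m, observed ΔE = 395.1 m.
Subtracting the expected shift leaves a residual of -182.3 − (-168.6) = -13.7 m north and 395.1 − (359.4) = 35.7 m east.
Residual distance = √((-13.7)² + 35.7²) = 38.3 m.

38 m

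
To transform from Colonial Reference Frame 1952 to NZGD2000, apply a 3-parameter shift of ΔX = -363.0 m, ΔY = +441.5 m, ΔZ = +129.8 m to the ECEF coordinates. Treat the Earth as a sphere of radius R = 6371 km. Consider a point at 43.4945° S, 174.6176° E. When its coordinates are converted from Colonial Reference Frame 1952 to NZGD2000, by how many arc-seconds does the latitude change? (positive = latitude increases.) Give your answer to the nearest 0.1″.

Δφ = 12.0″

sin φ = -0.688285, cos φ = 0.725440, sin λ = 0.093802, cos λ = -0.995591.
North component: ΔN = −sin φ cos λ·ΔX − sin φ sin λ·ΔY + cos φ·ΔZ = −(-0.688285)(-0.995591)(-363.0) − (-0.688285)(0.093802)(441.5) + (0.725440)(129.8) = 371.41 m.
1° of latitude spans πR/180 = 111195 m, so Δφ = 371.41 / 111195 × 3600 = 12.025″.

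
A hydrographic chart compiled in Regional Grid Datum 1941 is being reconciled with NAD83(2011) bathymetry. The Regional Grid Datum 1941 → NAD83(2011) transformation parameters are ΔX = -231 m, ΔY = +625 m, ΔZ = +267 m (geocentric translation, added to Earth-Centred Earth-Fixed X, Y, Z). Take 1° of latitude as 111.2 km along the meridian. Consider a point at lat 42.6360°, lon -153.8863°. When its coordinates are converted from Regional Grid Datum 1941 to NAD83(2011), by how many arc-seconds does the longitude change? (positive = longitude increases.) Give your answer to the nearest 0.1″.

sin φ = 0.677338, cos φ = 0.735672, sin λ = -0.440154, cos λ = -0.897922.
East component: ΔE = −sin λ·ΔX + cos λ·ΔY = −(-0.440154)(-231) + (-0.897922)(625) = -662.88 m.
1° of latitude spans 111200 m; at latitude φ, 1° of longitude spans that × cos φ = 81806.7 m, so Δλ = -662.88 / 81806.7 × 3600 = -29.171″.

Δλ = -29.2″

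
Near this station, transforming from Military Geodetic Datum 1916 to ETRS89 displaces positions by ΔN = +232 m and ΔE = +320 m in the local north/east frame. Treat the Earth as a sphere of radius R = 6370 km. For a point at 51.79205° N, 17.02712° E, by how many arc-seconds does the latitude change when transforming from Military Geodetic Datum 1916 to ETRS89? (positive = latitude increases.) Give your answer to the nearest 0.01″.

On a sphere of radius R, 1 rad of latitude = R, so Δφ = ΔN / R = 232.0 / 6370000 = 3.6421e-05 rad = 7.512″.

Δφ = 7.51″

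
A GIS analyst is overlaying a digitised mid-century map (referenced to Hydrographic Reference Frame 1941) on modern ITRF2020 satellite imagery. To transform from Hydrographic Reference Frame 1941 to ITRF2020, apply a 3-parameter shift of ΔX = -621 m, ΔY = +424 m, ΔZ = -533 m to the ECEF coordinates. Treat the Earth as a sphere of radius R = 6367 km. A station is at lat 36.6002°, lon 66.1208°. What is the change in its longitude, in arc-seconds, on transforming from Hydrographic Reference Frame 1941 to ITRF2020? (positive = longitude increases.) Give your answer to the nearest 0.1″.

Δλ = 29.8″

sin φ = 0.596228, cos φ = 0.802815, sin λ = 0.914401, cos λ = 0.404810.
East component: ΔE = −sin λ·ΔX + cos λ·ΔY = −(0.914401)(-621) + (0.404810)(424) = 739.48 m.
1° of latitude spans πR/180 = 111125 m; at latitude φ, 1° of longitude spans that × cos φ = 89213.0 m, so Δλ = 739.48 / 89213.0 × 3600 = 29.840″.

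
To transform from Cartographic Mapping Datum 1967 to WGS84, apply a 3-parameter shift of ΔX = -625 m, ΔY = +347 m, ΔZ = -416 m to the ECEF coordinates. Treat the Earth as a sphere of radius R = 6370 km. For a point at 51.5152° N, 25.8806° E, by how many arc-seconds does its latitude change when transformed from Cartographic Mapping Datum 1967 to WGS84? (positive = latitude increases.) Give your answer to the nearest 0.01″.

sin φ = 0.782773, cos φ = 0.622307, sin λ = 0.436497, cos λ = 0.899706.
North component: ΔN = −sin φ cos λ·ΔX − sin φ sin λ·ΔY + cos φ·ΔZ = −(0.782773)(0.899706)(-625) − (0.782773)(0.436497)(347) + (0.622307)(-416) = 62.72 m.
1° of latitude spans πR/180 = 111177 m, so Δφ = 62.72 / 111177 × 3600 = 2.031″.

Δφ = 2.03″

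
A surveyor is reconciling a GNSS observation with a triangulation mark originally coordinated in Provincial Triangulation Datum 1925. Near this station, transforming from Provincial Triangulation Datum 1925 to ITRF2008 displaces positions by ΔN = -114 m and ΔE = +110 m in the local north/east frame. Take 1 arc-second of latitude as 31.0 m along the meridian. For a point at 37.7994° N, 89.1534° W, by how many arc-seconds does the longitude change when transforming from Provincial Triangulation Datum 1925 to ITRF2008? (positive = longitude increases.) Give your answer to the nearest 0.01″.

Δλ = 4.49″

At latitude 37.7994°, cos φ = 0.790161.
1″ of longitude at this latitude = 31.00 × cos φ = 24.4950 m, so Δλ = 110.0 / 24.4950 = 4.491″.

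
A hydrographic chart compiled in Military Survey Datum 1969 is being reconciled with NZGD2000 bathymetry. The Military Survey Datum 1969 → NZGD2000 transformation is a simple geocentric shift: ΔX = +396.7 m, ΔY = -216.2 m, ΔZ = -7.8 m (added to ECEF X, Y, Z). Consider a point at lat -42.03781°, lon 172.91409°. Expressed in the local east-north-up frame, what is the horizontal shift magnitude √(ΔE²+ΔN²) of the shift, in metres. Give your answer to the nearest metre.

332 m

The local east axis at (φ, λ) is (−sin λ, cos λ, 0), so ΔE = −sin(172.91409°)·396.7 + cos(172.91409°)·(-216.2) = 165.61 m.
The local north axis is (−sin φ cos λ, −sin φ sin λ, cos φ), giving ΔN = -263.610 − 17.859 − 5.793 = -287.26 m.
Horizontal magnitude = √(ΔE² + ΔN²) = √(165.61² + (-287.26)²) = 331.58 m.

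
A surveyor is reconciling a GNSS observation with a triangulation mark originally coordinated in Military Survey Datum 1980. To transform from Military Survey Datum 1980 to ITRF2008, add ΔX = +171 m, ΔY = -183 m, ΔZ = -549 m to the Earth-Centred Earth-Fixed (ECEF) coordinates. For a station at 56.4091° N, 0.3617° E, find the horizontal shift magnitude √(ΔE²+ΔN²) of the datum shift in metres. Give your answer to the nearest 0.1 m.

481.8 m

At φ = 56.4091°, λ = 0.3617°: sin φ = 0.833009, cos φ = 0.553259, sin λ = 0.006313, cos λ = 0.999980.
ΔE = −sin λ·ΔX + cos λ·ΔY = −(0.006313)·(171) + (0.999980)·(-183) = -184.08 m.
ΔN = −sin φ cos λ·ΔX − sin φ sin λ·ΔY + cos φ·ΔZ = −(0.833009)(0.999980)(171) − (0.833009)(0.006313)(-183) + (0.553259)(-549) = -445.22 m.
Horizontal magnitude = √(ΔE² + ΔN²) = √((-184.08)² + (-445.22)²) = 481.77 m.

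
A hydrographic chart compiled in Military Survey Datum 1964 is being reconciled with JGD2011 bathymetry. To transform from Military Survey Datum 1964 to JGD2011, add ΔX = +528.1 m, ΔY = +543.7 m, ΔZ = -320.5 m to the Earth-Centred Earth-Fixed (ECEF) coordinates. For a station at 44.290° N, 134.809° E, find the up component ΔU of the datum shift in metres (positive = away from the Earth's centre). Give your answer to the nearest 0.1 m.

At φ = 44.290°, λ = 134.809°: sin φ = 0.698290, cos φ = 0.715815, sin λ = 0.709460, cos λ = -0.704746.
ΔU = cos φ cos λ·ΔX + cos φ sin λ·ΔY + sin φ·ΔZ = (0.715815)(-0.704746)(528.1) + (0.715815)(0.709460)(543.7) + (0.698290)(-320.5) = -214.10 m.

ΔU = -214.1 m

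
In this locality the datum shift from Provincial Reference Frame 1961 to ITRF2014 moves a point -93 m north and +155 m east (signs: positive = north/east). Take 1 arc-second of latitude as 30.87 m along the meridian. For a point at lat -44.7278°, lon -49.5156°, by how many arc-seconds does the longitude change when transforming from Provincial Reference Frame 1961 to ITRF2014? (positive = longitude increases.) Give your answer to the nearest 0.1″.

Δλ = 7.1″

At latitude -44.7278°, cos φ = 0.710458.
1″ of longitude at this latitude = 30.87 × cos φ = 21.9318 m, so Δλ = 155.0 / 21.9318 = 7.067″.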